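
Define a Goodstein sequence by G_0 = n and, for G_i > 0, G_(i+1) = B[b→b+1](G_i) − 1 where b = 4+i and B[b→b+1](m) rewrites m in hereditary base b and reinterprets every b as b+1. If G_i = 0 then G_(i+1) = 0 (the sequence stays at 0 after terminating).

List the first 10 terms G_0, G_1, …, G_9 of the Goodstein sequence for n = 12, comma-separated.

12, 14, 15, 16, 17, 18, 19, 19, 19, 19

G_0=12  [base 4] 3·4  →[4↦5]→  3·5 = 15  −1 ⇒ G_1=14
G_1=14  [base 5] 2·5 + 4  →[5↦6]→  2·6 + 4 = 16  −1 ⇒ G_2=15
G_2=15  [base 6] 2·6 + 3  →[6↦7]→  2·7 + 3 = 17  −1 ⇒ G_3=16
G_3=16  [base 7] 2·7 + 2  →[7↦8]→  2·8 + 2 = 18  −1 ⇒ G_4=17
G_4=17  [base 8] 2·8 + 1  →[8↦9]→  2·9 + 1 = 19  −1 ⇒ G_5=18
G_5=18  [base 9] 2·9  →[9↦10]→  2·10 = 20  −1 ⇒ G_6=19
G_6=19  [base 10] 10 + 9  →[10↦11]→  11 + 9 = 20  −1 ⇒ G_7=19
G_7=19  [base 11] 11 + 8  →[11↦12]→  12 + 8 = 20  −1 ⇒ G_8=19
G_8=19  [base 12] 12 + 7  →[12↦13]→  13 + 7 = 20  −1 ⇒ G_9=19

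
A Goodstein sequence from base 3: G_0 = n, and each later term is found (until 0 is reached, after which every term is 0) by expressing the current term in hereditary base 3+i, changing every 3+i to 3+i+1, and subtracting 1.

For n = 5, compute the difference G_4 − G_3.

[0] 5 ≡ 3 + 2 (base 3). Lift 4: 6. −1: 5.
[1] 5 ≡ 4 + 1 (base 4). Lift 5: 6. −1: 5.
[2] 5 ≡ 5 (base 5). Lift 6: 6. −1: 5.
[3] 5 ≡ 5 (base 6). Lift 7: 5. −1: 4.

-1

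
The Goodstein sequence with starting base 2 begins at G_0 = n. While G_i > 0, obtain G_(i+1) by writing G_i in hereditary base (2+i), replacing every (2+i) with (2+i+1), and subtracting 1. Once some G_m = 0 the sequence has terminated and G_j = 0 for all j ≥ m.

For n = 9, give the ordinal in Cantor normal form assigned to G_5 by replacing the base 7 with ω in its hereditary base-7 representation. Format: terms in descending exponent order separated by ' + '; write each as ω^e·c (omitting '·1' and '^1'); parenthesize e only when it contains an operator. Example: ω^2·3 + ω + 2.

9 —HB2→ 2^(2 + 1) + 1 —bump→ 3^(3 + 1) + 1 = 82 —(−1)→ 81
81 —HB3→ 3^(3 + 1) —bump→ 4^(4 + 1) = 1024 —(−1)→ 1023
1023 —HB4→ 3·4^4 + 3·4^3 + 3·4^2 + 3·4 + 3 —bump→ 3·5^5 + 3·5^3 + 3·5^2 + 3·5 + 3 = 9843 —(−1)→ 9842
9842 —HB5→ 3·5^5 + 3·5^3 + 3·5^2 + 3·5 + 2 —bump→ 3·6^6 + 3·6^3 + 3·6^2 + 3·6 + 2 = 140744 —(−1)→ 140743
140743 —HB6→ 3·6^6 + 3·6^3 + 3·6^2 + 3·6 + 1 —bump→ 3·7^7 + 3·7^3 + 3·7^2 + 3·7 + 1 = 2471827 —(−1)→ 2471826

ω^ω·3 + ω^3·3 + ω^2·3 + ω·3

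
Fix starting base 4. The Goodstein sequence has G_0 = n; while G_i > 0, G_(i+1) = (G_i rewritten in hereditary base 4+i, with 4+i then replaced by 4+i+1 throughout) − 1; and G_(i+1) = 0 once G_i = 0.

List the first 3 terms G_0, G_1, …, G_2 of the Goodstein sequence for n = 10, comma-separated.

10, 11, 12

G_0=10  [base 4] 2·4 + 2  →[4↦5]→  2·5 + 2 = 12  −1 ⇒ G_1=11
G_1=11  [base 5] 2·5 + 1  →[5↦6]→  2·6 + 1 = 13  −1 ⇒ G_2=12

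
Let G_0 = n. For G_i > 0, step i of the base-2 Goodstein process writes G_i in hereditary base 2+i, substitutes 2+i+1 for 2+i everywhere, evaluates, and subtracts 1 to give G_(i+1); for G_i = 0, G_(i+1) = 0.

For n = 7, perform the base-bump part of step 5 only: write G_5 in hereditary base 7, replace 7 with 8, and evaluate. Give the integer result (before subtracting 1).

16777216

G_0 = 7. HB_2(7) = 2^2 + 2 + 1. Bump = 31. G_1 = 30.
G_1 = 30. HB_3(30) = 3^3 + 3. Bump = 260. G_2 = 259.
G_2 = 259. HB_4(259) = 4^4 + 3. Bump = 3128. G_3 = 3127.
G_3 = 3127. HB_5(3127) = 5^5 + 2. Bump = 46658. G_4 = 46657.
G_4 = 46657. HB_6(46657) = 6^6 + 1. Bump = 823544. G_5 = 823543.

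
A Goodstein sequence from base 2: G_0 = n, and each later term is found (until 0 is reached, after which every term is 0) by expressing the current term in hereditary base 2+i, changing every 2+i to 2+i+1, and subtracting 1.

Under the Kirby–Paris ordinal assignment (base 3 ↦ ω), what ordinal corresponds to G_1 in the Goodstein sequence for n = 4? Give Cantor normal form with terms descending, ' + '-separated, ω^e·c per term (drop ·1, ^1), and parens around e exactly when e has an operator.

ω^2·2 + ω·2 + 2

G_0 = 4. HB_2(4) = 2^2. Bump = 27. G_1 = 26.
G_1 = 26. HB_3(26) = 2·3^2 + 2·3 + 2. Bump = 42. G_2 = 41.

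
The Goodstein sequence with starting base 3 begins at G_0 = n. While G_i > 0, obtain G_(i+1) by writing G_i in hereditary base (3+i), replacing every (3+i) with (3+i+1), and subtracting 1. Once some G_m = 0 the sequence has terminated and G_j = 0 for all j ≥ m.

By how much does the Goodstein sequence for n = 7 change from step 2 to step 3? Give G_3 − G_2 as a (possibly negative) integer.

0

7 —HB3→ 2·3 + 1 —bump→ 2·4 + 1 = 9 —(−1)→ 8
8 —HB4→ 2·4 —bump→ 2·5 = 10 —(−1)→ 9
9 —HB5→ 5 + 4 —bump→ 6 + 4 = 10 —(−1)→ 9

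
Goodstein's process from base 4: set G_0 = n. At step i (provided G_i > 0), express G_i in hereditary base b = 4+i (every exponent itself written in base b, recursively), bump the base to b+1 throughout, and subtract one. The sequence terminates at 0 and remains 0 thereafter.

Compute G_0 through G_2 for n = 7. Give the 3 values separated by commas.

7, 7, 7

(0) 7|_4 = 4 + 3 ↦ 5 + 3|_5 = 8 ⇒ 7
(1) 7|_5 = 5 + 2 ↦ 6 + 2|_6 = 8 ⇒ 7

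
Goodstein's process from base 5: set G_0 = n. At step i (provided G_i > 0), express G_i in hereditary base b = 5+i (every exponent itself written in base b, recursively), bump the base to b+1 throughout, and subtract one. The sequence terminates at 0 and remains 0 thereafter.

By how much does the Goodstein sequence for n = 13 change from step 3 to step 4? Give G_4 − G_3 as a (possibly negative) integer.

1

G_0=13  [base 5] 2·5 + 3  →[5↦6]→  2·6 + 3 = 15  −1 ⇒ G_1=14
G_1=14  [base 6] 2·6 + 2  →[6↦7]→  2·7 + 2 = 16  −1 ⇒ G_2=15
G_2=15  [base 7] 2·7 + 1  →[7↦8]→  2·8 + 1 = 17  −1 ⇒ G_3=16
G_3=16  [base 8] 2·8  →[8↦9]→  2·9 = 18  −1 ⇒ G_4=17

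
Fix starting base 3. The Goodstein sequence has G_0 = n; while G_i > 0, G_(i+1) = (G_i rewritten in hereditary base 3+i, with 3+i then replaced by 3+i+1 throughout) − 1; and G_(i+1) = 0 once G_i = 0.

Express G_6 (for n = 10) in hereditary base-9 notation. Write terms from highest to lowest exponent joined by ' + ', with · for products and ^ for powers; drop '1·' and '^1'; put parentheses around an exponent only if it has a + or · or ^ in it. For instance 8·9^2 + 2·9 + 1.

i=0: 10 = 3^2 + 1 (b=3); 3→4: 4^2 + 1 = 17; 17−1 = 16
i=1: 16 = 4^2 (b=4); 4→5: 5^2 = 25; 25−1 = 24
i=2: 24 = 4·5 + 4 (b=5); 5→6: 4·6 + 4 = 28; 28−1 = 27
i=3: 27 = 4·6 + 3 (b=6); 6→7: 4·7 + 3 = 31; 31−1 = 30
i=4: 30 = 4·7 + 2 (b=7); 7→8: 4·8 + 2 = 34; 34−1 = 33
i=5: 33 = 4·8 + 1 (b=8); 8→9: 4·9 + 1 = 37; 37−1 = 36
i=6: 36 = 4·9 (b=9); 9→10: 4·10 = 40; 40−1 = 39

4·9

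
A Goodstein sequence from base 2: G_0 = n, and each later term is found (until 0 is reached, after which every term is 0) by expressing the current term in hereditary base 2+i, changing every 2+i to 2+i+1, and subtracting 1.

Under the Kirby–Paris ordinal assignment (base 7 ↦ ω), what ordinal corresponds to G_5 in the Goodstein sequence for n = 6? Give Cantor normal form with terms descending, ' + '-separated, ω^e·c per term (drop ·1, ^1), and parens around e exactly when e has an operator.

ω^5·5 + ω^4·5 + ω^3·5 + ω^2·5 + ω·5 + 4

(0) 6|_2 = 2^2 + 2 ↦ 3^3 + 3|_3 = 30 ⇒ 29
(1) 29|_3 = 3^3 + 2 ↦ 4^4 + 2|_4 = 258 ⇒ 257
(2) 257|_4 = 4^4 + 1 ↦ 5^5 + 1|_5 = 3126 ⇒ 3125
(3) 3125|_5 = 5^5 ↦ 6^6|_6 = 46656 ⇒ 46655
(4) 46655|_6 = 5·6^5 + 5·6^4 + 5·6^3 + 5·6^2 + 5·6 + 5 ↦ 5·7^5 + 5·7^4 + 5·7^3 + 5·7^2 + 5·7 + 5|_7 = 98040 ⇒ 98039
(5) 98039|_7 = 5·7^5 + 5·7^4 + 5·7^3 + 5·7^2 + 5·7 + 4 ↦ 5·8^5 + 5·8^4 + 5·8^3 + 5·8^2 + 5·8 + 4|_8 = 187244 ⇒ 187243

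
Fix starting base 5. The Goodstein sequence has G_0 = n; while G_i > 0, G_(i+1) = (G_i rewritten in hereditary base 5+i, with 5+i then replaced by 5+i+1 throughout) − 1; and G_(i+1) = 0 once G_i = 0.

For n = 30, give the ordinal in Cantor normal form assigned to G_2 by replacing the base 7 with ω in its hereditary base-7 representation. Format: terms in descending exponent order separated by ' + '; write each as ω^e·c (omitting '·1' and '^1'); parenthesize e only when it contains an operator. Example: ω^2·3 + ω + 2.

G_0=30  [base 5] 5^2 + 5  →[5↦6]→  6^2 + 6 = 42  −1 ⇒ G_1=41
G_1=41  [base 6] 6^2 + 5  →[6↦7]→  7^2 + 5 = 54  −1 ⇒ G_2=53

ω^2 + 4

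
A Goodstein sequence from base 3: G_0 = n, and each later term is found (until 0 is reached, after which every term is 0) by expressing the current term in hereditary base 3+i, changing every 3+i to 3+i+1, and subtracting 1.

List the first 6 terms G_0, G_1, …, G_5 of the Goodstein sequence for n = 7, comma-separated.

base 3: 7 = 2·3 + 1; at 4: 2·4 + 1 = 9; next = 8
base 4: 8 = 2·4; at 5: 2·5 = 10; next = 9
base 5: 9 = 5 + 4; at 6: 6 + 4 = 10; next = 9
base 6: 9 = 6 + 3; at 7: 7 + 3 = 10; next = 9
base 7: 9 = 7 + 2; at 8: 8 + 2 = 10; next = 9

7, 8, 9, 9, 9, 9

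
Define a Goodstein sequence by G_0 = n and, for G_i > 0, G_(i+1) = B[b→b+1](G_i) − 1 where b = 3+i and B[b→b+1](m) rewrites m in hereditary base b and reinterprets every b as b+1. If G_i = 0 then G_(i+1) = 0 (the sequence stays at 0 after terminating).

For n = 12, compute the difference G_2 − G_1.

8

G_0=12  [base 3] 3^2 + 3  →[3↦4]→  4^2 + 4 = 20  −1 ⇒ G_1=19
G_1=19  [base 4] 4^2 + 3  →[4↦5]→  5^2 + 3 = 28  −1 ⇒ G_2=27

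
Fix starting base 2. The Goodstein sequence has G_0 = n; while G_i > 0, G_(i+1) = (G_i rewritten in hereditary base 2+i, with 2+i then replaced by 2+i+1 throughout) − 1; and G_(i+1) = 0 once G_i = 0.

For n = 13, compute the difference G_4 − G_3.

base 2: 13 = 2^(2 + 1) + 2^2 + 1; at 3: 3^(3 + 1) + 3^3 + 1 = 109; next = 108
base 3: 108 = 3^(3 + 1) + 3^3; at 4: 4^(4 + 1) + 4^4 = 1280; next = 1279
base 4: 1279 = 4^(4 + 1) + 3·4^3 + 3·4^2 + 3·4 + 3; at 5: 5^(5 + 1) + 3·5^3 + 3·5^2 + 3·5 + 3 = 16093; next = 16092
base 5: 16092 = 5^(5 + 1) + 3·5^3 + 3·5^2 + 3·5 + 2; at 6: 6^(6 + 1) + 3·6^3 + 3·6^2 + 3·6 + 2 = 280712; next = 280711

264619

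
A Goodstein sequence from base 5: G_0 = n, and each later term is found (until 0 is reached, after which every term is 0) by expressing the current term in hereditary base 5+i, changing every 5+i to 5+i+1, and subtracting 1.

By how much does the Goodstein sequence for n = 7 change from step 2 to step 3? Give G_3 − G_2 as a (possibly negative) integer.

[0] 7 ≡ 5 + 2 (base 5). Lift 6: 8. −1: 7.
[1] 7 ≡ 6 + 1 (base 6). Lift 7: 8. −1: 7.
[2] 7 ≡ 7 (base 7). Lift 8: 8. −1: 7.

0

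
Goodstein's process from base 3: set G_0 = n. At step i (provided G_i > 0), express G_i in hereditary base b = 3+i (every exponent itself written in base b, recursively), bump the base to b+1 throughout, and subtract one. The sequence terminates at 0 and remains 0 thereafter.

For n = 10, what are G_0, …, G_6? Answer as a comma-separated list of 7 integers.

10, 16, 24, 27, 30, 33, 36

G_0 = 10. HB_3(10) = 3^2 + 1. Bump = 17. G_1 = 16.
G_1 = 16. HB_4(16) = 4^2. Bump = 25. G_2 = 24.
G_2 = 24. HB_5(24) = 4·5 + 4. Bump = 28. G_3 = 27.
G_3 = 27. HB_6(27) = 4·6 + 3. Bump = 31. G_4 = 30.
G_4 = 30. HB_7(30) = 4·7 + 2. Bump = 34. G_5 = 33.
G_5 = 33. HB_8(33) = 4·8 + 1. Bump = 37. G_6 = 36.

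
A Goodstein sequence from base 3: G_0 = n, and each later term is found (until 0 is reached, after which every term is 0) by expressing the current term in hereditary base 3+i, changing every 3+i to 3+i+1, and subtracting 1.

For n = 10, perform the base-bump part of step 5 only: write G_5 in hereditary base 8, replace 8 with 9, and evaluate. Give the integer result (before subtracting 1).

step 0: 10 = 3^2 + 1; sub 4 for 3: 4^2 + 1; = 17; G_1 = 17−1 = 16
step 1: 16 = 4^2; sub 5 for 4: 5^2; = 25; G_2 = 25−1 = 24
step 2: 24 = 4·5 + 4; sub 6 for 5: 4·6 + 4; = 28; G_3 = 28−1 = 27
step 3: 27 = 4·6 + 3; sub 7 for 6: 4·7 + 3; = 31; G_4 = 31−1 = 30
step 4: 30 = 4·7 + 2; sub 8 for 7: 4·8 + 2; = 34; G_5 = 34−1 = 33
step 5: 33 = 4·8 + 1; sub 9 for 8: 4·9 + 1; = 37; G_6 = 37−1 = 36

37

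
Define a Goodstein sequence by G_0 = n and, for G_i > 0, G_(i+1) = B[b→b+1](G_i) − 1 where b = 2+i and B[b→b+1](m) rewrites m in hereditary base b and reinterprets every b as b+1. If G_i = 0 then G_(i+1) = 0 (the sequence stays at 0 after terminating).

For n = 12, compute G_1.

12 —HB2→ 2^(2 + 1) + 2^2 —bump→ 3^(3 + 1) + 3^3 = 108 —(−1)→ 107
107 —HB3→ 3^(3 + 1) + 2·3^2 + 2·3 + 2 —bump→ 4^(4 + 1) + 2·4^2 + 2·4 + 2 = 1066 —(−1)→ 1065

107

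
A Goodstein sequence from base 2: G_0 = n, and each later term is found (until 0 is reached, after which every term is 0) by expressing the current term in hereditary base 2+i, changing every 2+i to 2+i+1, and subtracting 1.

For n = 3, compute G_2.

3

base 2: 3 = 2 + 1; at 3: 3 + 1 = 4; next = 3
base 3: 3 = 3; at 4: 4 = 4; next = 3
base 4: 3 = 3; at 5: 3 = 3; next = 2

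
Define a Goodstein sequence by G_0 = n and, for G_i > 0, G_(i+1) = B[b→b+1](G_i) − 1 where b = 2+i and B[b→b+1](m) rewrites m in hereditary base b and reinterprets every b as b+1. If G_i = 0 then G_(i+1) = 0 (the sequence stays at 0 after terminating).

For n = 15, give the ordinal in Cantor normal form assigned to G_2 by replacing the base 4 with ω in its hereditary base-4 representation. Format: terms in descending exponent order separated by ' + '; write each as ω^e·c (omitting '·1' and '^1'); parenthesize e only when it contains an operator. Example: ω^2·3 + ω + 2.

ω^(ω + 1) + ω^ω + 3

step 0: 15 = 2^(2 + 1) + 2^2 + 2 + 1; sub 3 for 2: 3^(3 + 1) + 3^3 + 3 + 1; = 112; G_1 = 112−1 = 111
step 1: 111 = 3^(3 + 1) + 3^3 + 3; sub 4 for 3: 4^(4 + 1) + 4^4 + 4; = 1284; G_2 = 1284−1 = 1283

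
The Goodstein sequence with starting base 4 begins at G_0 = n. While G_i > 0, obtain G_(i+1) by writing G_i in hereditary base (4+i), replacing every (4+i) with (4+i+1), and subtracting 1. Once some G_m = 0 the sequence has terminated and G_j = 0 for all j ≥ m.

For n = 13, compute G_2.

17

(0) 13|_4 = 3·4 + 1 ↦ 3·5 + 1|_5 = 16 ⇒ 15
(1) 15|_5 = 3·5 ↦ 3·6|_6 = 18 ⇒ 17
(2) 17|_6 = 2·6 + 5 ↦ 2·7 + 5|_7 = 19 ⇒ 18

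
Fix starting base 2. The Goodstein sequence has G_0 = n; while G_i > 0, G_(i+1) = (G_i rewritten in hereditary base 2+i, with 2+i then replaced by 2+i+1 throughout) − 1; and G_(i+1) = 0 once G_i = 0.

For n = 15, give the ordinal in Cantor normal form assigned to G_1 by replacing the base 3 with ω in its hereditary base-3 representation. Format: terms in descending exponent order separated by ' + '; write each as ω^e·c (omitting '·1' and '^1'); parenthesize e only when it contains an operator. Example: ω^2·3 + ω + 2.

ω^(ω + 1) + ω^ω + ω

(0) 15|_2 = 2^(2 + 1) + 2^2 + 2 + 1 ↦ 3^(3 + 1) + 3^3 + 3 + 1|_3 = 112 ⇒ 111
(1) 111|_3 = 3^(3 + 1) + 3^3 + 3 ↦ 4^(4 + 1) + 4^4 + 4|_4 = 1284 ⇒ 1283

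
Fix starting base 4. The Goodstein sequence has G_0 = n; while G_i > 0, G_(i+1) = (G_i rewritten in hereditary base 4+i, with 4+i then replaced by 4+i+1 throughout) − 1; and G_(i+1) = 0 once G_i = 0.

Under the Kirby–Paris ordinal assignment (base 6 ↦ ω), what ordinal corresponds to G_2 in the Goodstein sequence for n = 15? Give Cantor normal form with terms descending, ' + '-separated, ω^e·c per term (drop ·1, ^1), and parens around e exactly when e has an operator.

(0) 15|_4 = 3·4 + 3 ↦ 3·5 + 3|_5 = 18 ⇒ 17
(1) 17|_5 = 3·5 + 2 ↦ 3·6 + 2|_6 = 20 ⇒ 19
(2) 19|_6 = 3·6 + 1 ↦ 3·7 + 1|_7 = 22 ⇒ 21

ω·3 + 1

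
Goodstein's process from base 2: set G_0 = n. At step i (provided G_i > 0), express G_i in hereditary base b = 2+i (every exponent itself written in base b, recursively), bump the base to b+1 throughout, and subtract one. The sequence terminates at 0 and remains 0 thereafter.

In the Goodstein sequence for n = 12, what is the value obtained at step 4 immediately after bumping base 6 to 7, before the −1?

step 0: 12 = 2^(2 + 1) + 2^2; sub 3 for 2: 3^(3 + 1) + 3^3; = 108; G_1 = 108−1 = 107
step 1: 107 = 3^(3 + 1) + 2·3^2 + 2·3 + 2; sub 4 for 3: 4^(4 + 1) + 2·4^2 + 2·4 + 2; = 1066; G_2 = 1066−1 = 1065
step 2: 1065 = 4^(4 + 1) + 2·4^2 + 2·4 + 1; sub 5 for 4: 5^(5 + 1) + 2·5^2 + 2·5 + 1; = 15686; G_3 = 15686−1 = 15685
step 3: 15685 = 5^(5 + 1) + 2·5^2 + 2·5; sub 6 for 5: 6^(6 + 1) + 2·6^2 + 2·6; = 280020; G_4 = 280020−1 = 280019
step 4: 280019 = 6^(6 + 1) + 2·6^2 + 6 + 5; sub 7 for 6: 7^(7 + 1) + 2·7^2 + 7 + 5; = 5764911; G_5 = 5764911−1 = 5764910

5764911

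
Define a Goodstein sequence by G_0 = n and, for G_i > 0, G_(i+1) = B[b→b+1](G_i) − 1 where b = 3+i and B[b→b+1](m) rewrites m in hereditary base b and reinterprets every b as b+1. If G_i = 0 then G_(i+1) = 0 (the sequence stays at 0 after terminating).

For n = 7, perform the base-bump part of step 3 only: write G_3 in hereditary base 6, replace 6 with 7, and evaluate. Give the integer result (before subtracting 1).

i=0: 7 = 2·3 + 1 (b=3); 3→4: 2·4 + 1 = 9; 9−1 = 8
i=1: 8 = 2·4 (b=4); 4→5: 2·5 = 10; 10−1 = 9
i=2: 9 = 5 + 4 (b=5); 5→6: 6 + 4 = 10; 10−1 = 9
i=3: 9 = 6 + 3 (b=6); 6→7: 7 + 3 = 10; 10−1 = 9

10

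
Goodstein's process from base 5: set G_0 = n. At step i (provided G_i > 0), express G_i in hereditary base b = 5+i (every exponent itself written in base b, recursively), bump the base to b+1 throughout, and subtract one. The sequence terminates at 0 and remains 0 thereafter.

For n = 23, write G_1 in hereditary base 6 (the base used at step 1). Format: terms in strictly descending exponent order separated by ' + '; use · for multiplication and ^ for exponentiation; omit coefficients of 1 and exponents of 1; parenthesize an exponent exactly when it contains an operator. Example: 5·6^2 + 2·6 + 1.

(0) 23|_5 = 4·5 + 3 ↦ 4·6 + 3|_6 = 27 ⇒ 26
(1) 26|_6 = 4·6 + 2 ↦ 4·7 + 2|_7 = 30 ⇒ 29

4·6 + 2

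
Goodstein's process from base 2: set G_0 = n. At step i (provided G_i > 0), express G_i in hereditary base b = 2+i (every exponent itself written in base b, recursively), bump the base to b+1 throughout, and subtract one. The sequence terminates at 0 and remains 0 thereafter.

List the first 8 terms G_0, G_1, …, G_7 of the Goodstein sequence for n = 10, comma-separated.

G_0 = 10. HB_2(10) = 2^(2 + 1) + 2. Bump = 84. G_1 = 83.
G_1 = 83. HB_3(83) = 3^(3 + 1) + 2. Bump = 1026. G_2 = 1025.
G_2 = 1025. HB_4(1025) = 4^(4 + 1) + 1. Bump = 15626. G_3 = 15625.
G_3 = 15625. HB_5(15625) = 5^(5 + 1). Bump = 279936. G_4 = 279935.
G_4 = 279935. HB_6(279935) = 5·6^6 + 5·6^5 + 5·6^4 + 5·6^3 + 5·6^2 + 5·6 + 5. Bump = 4215755. G_5 = 4215754.
G_5 = 4215754. HB_7(4215754) = 5·7^7 + 5·7^5 + 5·7^4 + 5·7^3 + 5·7^2 + 5·7 + 4. Bump = 84073324. G_6 = 84073323.
G_6 = 84073323. HB_8(84073323) = 5·8^8 + 5·8^5 + 5·8^4 + 5·8^3 + 5·8^2 + 5·8 + 3. Bump = 1937434593. G_7 = 1937434592.

10, 83, 1025, 15625, 279935, 4215754, 84073323, 1937434592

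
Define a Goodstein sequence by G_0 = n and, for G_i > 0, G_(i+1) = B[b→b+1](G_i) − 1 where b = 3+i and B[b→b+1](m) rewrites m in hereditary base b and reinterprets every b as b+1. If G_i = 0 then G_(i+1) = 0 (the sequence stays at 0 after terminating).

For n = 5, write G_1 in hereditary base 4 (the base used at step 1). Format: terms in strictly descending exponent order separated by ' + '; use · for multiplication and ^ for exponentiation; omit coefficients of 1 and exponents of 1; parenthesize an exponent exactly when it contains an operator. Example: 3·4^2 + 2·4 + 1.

step 0: 5 = 3 + 2; sub 4 for 3: 4 + 2; = 6; G_1 = 6−1 = 5
step 1: 5 = 4 + 1; sub 5 for 4: 5 + 1; = 6; G_2 = 6−1 = 5

4 + 1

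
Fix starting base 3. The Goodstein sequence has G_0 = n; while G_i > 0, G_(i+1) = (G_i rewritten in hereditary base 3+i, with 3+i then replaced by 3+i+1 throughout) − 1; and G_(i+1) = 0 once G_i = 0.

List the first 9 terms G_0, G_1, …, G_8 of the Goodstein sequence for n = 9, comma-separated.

step 0: 9 = 3^2; sub 4 for 3: 4^2; = 16; G_1 = 16−1 = 15
step 1: 15 = 3·4 + 3; sub 5 for 4: 3·5 + 3; = 18; G_2 = 18−1 = 17
step 2: 17 = 3·5 + 2; sub 6 for 5: 3·6 + 2; = 20; G_3 = 20−1 = 19
step 3: 19 = 3·6 + 1; sub 7 for 6: 3·7 + 1; = 22; G_4 = 22−1 = 21
step 4: 21 = 3·7; sub 8 for 7: 3·8; = 24; G_5 = 24−1 = 23
step 5: 23 = 2·8 + 7; sub 9 for 8: 2·9 + 7; = 25; G_6 = 25−1 = 24
step 6: 24 = 2·9 + 6; sub 10 for 9: 2·10 + 6; = 26; G_7 = 26−1 = 25
step 7: 25 = 2·10 + 5; sub 11 for 10: 2·11 + 5; = 27; G_8 = 27−1 = 26

9, 15, 17, 19, 21, 23, 24, 25, 26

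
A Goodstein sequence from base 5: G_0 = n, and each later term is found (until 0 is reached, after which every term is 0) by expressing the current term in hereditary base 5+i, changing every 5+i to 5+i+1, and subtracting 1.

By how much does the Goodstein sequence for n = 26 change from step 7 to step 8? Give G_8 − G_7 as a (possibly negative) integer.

5

(0) 26|_5 = 5^2 + 1 ↦ 6^2 + 1|_6 = 37 ⇒ 36
(1) 36|_6 = 6^2 ↦ 7^2|_7 = 49 ⇒ 48
(2) 48|_7 = 6·7 + 6 ↦ 6·8 + 6|_8 = 54 ⇒ 53
(3) 53|_8 = 6·8 + 5 ↦ 6·9 + 5|_9 = 59 ⇒ 58
(4) 58|_9 = 6·9 + 4 ↦ 6·10 + 4|_10 = 64 ⇒ 63
(5) 63|_10 = 6·10 + 3 ↦ 6·11 + 3|_11 = 69 ⇒ 68
(6) 68|_11 = 6·11 + 2 ↦ 6·12 + 2|_12 = 74 ⇒ 73
(7) 73|_12 = 6·12 + 1 ↦ 6·13 + 1|_13 = 79 ⇒ 78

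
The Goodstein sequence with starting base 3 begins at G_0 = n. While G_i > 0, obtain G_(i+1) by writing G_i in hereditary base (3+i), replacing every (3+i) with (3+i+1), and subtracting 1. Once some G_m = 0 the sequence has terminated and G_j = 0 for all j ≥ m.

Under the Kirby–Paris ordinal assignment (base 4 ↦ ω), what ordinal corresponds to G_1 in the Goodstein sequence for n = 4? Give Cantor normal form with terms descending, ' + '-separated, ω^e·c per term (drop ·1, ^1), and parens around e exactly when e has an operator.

ω

(0) 4|_3 = 3 + 1 ↦ 4 + 1|_4 = 5 ⇒ 4
(1) 4|_4 = 4 ↦ 5|_5 = 5 ⇒ 4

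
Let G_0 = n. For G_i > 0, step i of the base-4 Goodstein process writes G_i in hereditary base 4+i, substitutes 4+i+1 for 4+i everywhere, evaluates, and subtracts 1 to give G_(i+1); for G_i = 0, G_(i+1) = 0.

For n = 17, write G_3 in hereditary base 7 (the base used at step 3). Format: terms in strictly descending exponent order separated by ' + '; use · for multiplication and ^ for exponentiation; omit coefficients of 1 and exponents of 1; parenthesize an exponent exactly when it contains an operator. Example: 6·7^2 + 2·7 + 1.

G_0 = 17. HB_4(17) = 4^2 + 1. Bump = 26. G_1 = 25.
G_1 = 25. HB_5(25) = 5^2. Bump = 36. G_2 = 35.
G_2 = 35. HB_6(35) = 5·6 + 5. Bump = 40. G_3 = 39.
G_3 = 39. HB_7(39) = 5·7 + 4. Bump = 44. G_4 = 43.

5·7 + 4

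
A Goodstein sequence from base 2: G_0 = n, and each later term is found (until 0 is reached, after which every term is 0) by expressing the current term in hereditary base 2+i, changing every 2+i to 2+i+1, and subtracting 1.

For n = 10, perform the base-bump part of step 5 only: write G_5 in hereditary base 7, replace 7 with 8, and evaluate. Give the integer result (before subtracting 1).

G_0 = 10. HB_2(10) = 2^(2 + 1) + 2. Bump = 84. G_1 = 83.
G_1 = 83. HB_3(83) = 3^(3 + 1) + 2. Bump = 1026. G_2 = 1025.
G_2 = 1025. HB_4(1025) = 4^(4 + 1) + 1. Bump = 15626. G_3 = 15625.
G_3 = 15625. HB_5(15625) = 5^(5 + 1). Bump = 279936. G_4 = 279935.
G_4 = 279935. HB_6(279935) = 5·6^6 + 5·6^5 + 5·6^4 + 5·6^3 + 5·6^2 + 5·6 + 5. Bump = 4215755. G_5 = 4215754.

84073324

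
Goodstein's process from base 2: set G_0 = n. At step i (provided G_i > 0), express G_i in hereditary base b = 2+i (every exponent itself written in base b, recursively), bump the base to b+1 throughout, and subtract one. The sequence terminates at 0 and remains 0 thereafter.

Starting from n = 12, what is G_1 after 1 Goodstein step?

[0] 12 ≡ 2^(2 + 1) + 2^2 (base 2). Lift 3: 108. −1: 107.
[1] 107 ≡ 3^(3 + 1) + 2·3^2 + 2·3 + 2 (base 3). Lift 4: 1066. −1: 1065.

107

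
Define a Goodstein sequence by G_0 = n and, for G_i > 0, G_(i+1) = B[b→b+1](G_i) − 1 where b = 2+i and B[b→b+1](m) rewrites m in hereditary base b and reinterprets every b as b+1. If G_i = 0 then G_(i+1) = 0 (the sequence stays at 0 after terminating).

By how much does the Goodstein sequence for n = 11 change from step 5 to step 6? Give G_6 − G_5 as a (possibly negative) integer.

i=0: 11 = 2^(2 + 1) + 2 + 1 (b=2); 2→3: 3^(3 + 1) + 3 + 1 = 85; 85−1 = 84
i=1: 84 = 3^(3 + 1) + 3 (b=3); 3→4: 4^(4 + 1) + 4 = 1028; 1028−1 = 1027
i=2: 1027 = 4^(4 + 1) + 3 (b=4); 4→5: 5^(5 + 1) + 3 = 15628; 15628−1 = 15627
i=3: 15627 = 5^(5 + 1) + 2 (b=5); 5→6: 6^(6 + 1) + 2 = 279938; 279938−1 = 279937
i=4: 279937 = 6^(6 + 1) + 1 (b=6); 6→7: 7^(7 + 1) + 1 = 5764802; 5764802−1 = 5764801
i=5: 5764801 = 7^(7 + 1) (b=7); 7→8: 8^(8 + 1) = 134217728; 134217728−1 = 134217727

128452926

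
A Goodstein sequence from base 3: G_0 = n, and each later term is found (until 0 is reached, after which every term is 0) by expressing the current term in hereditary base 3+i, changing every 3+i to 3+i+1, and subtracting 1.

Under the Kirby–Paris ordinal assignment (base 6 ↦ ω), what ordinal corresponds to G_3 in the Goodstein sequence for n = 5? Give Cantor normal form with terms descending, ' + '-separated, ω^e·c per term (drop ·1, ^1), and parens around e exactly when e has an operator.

5

(0) 5|_3 = 3 + 2 ↦ 4 + 2|_4 = 6 ⇒ 5
(1) 5|_4 = 4 + 1 ↦ 5 + 1|_5 = 6 ⇒ 5
(2) 5|_5 = 5 ↦ 6|_6 = 6 ⇒ 5
(3) 5|_6 = 5 ↦ 5|_7 = 5 ⇒ 4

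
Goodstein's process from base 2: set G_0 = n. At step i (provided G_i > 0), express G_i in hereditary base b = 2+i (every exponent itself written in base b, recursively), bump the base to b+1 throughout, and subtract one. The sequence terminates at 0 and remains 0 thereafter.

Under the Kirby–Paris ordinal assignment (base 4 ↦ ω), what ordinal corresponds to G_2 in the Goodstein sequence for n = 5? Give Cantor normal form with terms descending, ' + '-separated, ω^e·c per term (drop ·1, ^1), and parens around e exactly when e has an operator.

i=0: 5 = 2^2 + 1 (b=2); 2→3: 3^3 + 1 = 28; 28−1 = 27
i=1: 27 = 3^3 (b=3); 3→4: 4^4 = 256; 256−1 = 255
i=2: 255 = 3·4^3 + 3·4^2 + 3·4 + 3 (b=4); 4→5: 3·5^3 + 3·5^2 + 3·5 + 3 = 468; 468−1 = 467

ω^3·3 + ω^2·3 + ω·3 + 3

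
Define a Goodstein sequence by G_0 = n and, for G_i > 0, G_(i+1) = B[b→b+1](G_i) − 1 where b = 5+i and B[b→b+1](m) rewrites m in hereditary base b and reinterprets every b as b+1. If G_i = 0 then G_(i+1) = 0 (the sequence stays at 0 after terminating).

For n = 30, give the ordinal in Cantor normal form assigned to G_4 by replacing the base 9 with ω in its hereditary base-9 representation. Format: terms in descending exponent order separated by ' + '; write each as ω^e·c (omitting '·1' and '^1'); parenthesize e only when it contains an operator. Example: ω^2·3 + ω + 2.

i=0: 30 = 5^2 + 5 (b=5); 5→6: 6^2 + 6 = 42; 42−1 = 41
i=1: 41 = 6^2 + 5 (b=6); 6→7: 7^2 + 5 = 54; 54−1 = 53
i=2: 53 = 7^2 + 4 (b=7); 7→8: 8^2 + 4 = 68; 68−1 = 67
i=3: 67 = 8^2 + 3 (b=8); 8→9: 9^2 + 3 = 84; 84−1 = 83

ω^2 + 2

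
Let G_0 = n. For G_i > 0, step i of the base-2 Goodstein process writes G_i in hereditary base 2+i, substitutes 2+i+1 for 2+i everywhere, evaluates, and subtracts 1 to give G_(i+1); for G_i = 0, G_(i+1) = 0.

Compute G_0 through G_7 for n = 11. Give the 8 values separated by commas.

11 —HB2→ 2^(2 + 1) + 2 + 1 —bump→ 3^(3 + 1) + 3 + 1 = 85 —(−1)→ 84
84 —HB3→ 3^(3 + 1) + 3 —bump→ 4^(4 + 1) + 4 = 1028 —(−1)→ 1027
1027 —HB4→ 4^(4 + 1) + 3 —bump→ 5^(5 + 1) + 3 = 15628 —(−1)→ 15627
15627 —HB5→ 5^(5 + 1) + 2 —bump→ 6^(6 + 1) + 2 = 279938 —(−1)→ 279937
279937 —HB6→ 6^(6 + 1) + 1 —bump→ 7^(7 + 1) + 1 = 5764802 —(−1)→ 5764801
5764801 —HB7→ 7^(7 + 1) —bump→ 8^(8 + 1) = 134217728 —(−1)→ 134217727
134217727 —HB8→ 7·8^8 + 7·8^7 + 7·8^6 + 7·8^5 + 7·8^4 + 7·8^3 + 7·8^2 + 7·8 + 7 —bump→ 7·9^9 + 7·9^7 + 7·9^6 + 7·9^5 + 7·9^4 + 7·9^3 + 7·9^2 + 7·9 + 7 = 2749609303 —(−1)→ 2749609302

11, 84, 1027, 15627, 279937, 5764801, 134217727, 2749609302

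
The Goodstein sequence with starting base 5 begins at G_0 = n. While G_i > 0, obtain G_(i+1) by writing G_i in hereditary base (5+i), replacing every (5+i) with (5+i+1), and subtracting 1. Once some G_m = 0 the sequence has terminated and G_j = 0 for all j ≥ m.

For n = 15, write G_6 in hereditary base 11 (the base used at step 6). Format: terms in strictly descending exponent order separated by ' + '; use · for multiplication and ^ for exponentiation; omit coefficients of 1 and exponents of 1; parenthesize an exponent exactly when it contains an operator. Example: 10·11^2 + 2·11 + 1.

2·11

G_0 = 15. HB_5(15) = 3·5. Bump = 18. G_1 = 17.
G_1 = 17. HB_6(17) = 2·6 + 5. Bump = 19. G_2 = 18.
G_2 = 18. HB_7(18) = 2·7 + 4. Bump = 20. G_3 = 19.
G_3 = 19. HB_8(19) = 2·8 + 3. Bump = 21. G_4 = 20.
G_4 = 20. HB_9(20) = 2·9 + 2. Bump = 22. G_5 = 21.
G_5 = 21. HB_10(21) = 2·10 + 1. Bump = 23. G_6 = 22.
G_6 = 22. HB_11(22) = 2·11. Bump = 24. G_7 = 23.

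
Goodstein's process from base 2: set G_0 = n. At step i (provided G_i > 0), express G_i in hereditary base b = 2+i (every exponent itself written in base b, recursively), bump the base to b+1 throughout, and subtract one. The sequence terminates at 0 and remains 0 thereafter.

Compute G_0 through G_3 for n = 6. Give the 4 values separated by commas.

6, 29, 257, 3125

base 2: 6 = 2^2 + 2; at 3: 3^3 + 3 = 30; next = 29
base 3: 29 = 3^3 + 2; at 4: 4^4 + 2 = 258; next = 257
base 4: 257 = 4^4 + 1; at 5: 5^5 + 1 = 3126; next = 3125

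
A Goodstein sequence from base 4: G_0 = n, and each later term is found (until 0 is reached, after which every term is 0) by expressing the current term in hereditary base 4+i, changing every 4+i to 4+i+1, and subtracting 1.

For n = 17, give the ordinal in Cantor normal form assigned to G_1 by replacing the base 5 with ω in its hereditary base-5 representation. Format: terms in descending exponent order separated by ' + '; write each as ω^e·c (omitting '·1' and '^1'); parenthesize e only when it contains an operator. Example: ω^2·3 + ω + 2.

base 4: 17 = 4^2 + 1; at 5: 5^2 + 1 = 26; next = 25
base 5: 25 = 5^2; at 6: 6^2 = 36; next = 35

ω^2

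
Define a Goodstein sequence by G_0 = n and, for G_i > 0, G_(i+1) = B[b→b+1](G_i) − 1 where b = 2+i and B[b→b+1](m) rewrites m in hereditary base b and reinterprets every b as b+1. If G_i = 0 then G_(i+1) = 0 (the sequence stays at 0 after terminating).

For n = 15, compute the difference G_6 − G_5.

(0) 15|_2 = 2^(2 + 1) + 2^2 + 2 + 1 ↦ 3^(3 + 1) + 3^3 + 3 + 1|_3 = 112 ⇒ 111
(1) 111|_3 = 3^(3 + 1) + 3^3 + 3 ↦ 4^(4 + 1) + 4^4 + 4|_4 = 1284 ⇒ 1283
(2) 1283|_4 = 4^(4 + 1) + 4^4 + 3 ↦ 5^(5 + 1) + 5^5 + 3|_5 = 18753 ⇒ 18752
(3) 18752|_5 = 5^(5 + 1) + 5^5 + 2 ↦ 6^(6 + 1) + 6^6 + 2|_6 = 326594 ⇒ 326593
(4) 326593|_6 = 6^(6 + 1) + 6^6 + 1 ↦ 7^(7 + 1) + 7^7 + 1|_7 = 6588345 ⇒ 6588344
(5) 6588344|_7 = 7^(7 + 1) + 7^7 ↦ 8^(8 + 1) + 8^8|_8 = 150994944 ⇒ 150994943

144406599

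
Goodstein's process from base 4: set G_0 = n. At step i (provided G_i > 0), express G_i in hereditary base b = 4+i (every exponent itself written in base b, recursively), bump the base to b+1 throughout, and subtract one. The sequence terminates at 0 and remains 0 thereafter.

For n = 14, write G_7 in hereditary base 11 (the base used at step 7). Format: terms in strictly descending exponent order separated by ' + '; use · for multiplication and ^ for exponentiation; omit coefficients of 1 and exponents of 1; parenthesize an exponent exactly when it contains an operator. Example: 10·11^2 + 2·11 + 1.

14 —HB4→ 3·4 + 2 —bump→ 3·5 + 2 = 17 —(−1)→ 16
16 —HB5→ 3·5 + 1 —bump→ 3·6 + 1 = 19 —(−1)→ 18
18 —HB6→ 3·6 —bump→ 3·7 = 21 —(−1)→ 20
20 —HB7→ 2·7 + 6 —bump→ 2·8 + 6 = 22 —(−1)→ 21
21 —HB8→ 2·8 + 5 —bump→ 2·9 + 5 = 23 —(−1)→ 22
22 —HB9→ 2·9 + 4 —bump→ 2·10 + 4 = 24 —(−1)→ 23
23 —HB10→ 2·10 + 3 —bump→ 2·11 + 3 = 25 —(−1)→ 24

2·11 + 2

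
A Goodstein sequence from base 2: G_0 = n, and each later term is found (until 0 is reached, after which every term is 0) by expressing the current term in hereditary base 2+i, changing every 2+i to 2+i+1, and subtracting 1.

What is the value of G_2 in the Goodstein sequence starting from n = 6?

257

base 2: 6 = 2^2 + 2; at 3: 3^3 + 3 = 30; next = 29
base 3: 29 = 3^3 + 2; at 4: 4^4 + 2 = 258; next = 257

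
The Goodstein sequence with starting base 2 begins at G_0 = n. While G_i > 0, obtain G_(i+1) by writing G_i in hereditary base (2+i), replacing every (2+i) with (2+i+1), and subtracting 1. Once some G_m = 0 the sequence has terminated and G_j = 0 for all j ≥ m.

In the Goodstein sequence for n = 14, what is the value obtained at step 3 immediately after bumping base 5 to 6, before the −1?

G_0=14  [base 2] 2^(2 + 1) + 2^2 + 2  →[2↦3]→  3^(3 + 1) + 3^3 + 3 = 111  −1 ⇒ G_1=110
G_1=110  [base 3] 3^(3 + 1) + 3^3 + 2  →[3↦4]→  4^(4 + 1) + 4^4 + 2 = 1282  −1 ⇒ G_2=1281
G_2=1281  [base 4] 4^(4 + 1) + 4^4 + 1  →[4↦5]→  5^(5 + 1) + 5^5 + 1 = 18751  −1 ⇒ G_3=18750
G_3=18750  [base 5] 5^(5 + 1) + 5^5  →[5↦6]→  6^(6 + 1) + 6^6 = 326592  −1 ⇒ G_4=326591

326592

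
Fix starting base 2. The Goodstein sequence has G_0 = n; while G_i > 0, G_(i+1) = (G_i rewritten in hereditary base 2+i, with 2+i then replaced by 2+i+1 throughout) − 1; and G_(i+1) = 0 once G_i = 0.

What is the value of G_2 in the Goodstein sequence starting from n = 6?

257

6 —HB2→ 2^2 + 2 —bump→ 3^3 + 3 = 30 —(−1)→ 29
29 —HB3→ 3^3 + 2 —bump→ 4^4 + 2 = 258 —(−1)→ 257
257 —HB4→ 4^4 + 1 —bump→ 5^5 + 1 = 3126 —(−1)→ 3125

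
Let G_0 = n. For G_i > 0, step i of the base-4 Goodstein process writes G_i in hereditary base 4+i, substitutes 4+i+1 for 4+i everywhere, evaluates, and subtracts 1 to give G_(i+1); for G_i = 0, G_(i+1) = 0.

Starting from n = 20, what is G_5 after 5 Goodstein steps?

81

G_0=20  [base 4] 4^2 + 4  →[4↦5]→  5^2 + 5 = 30  −1 ⇒ G_1=29
G_1=29  [base 5] 5^2 + 4  →[5↦6]→  6^2 + 4 = 40  −1 ⇒ G_2=39
G_2=39  [base 6] 6^2 + 3  →[6↦7]→  7^2 + 3 = 52  −1 ⇒ G_3=51
G_3=51  [base 7] 7^2 + 2  →[7↦8]→  8^2 + 2 = 66  −1 ⇒ G_4=65
G_4=65  [base 8] 8^2 + 1  →[8↦9]→  9^2 + 1 = 82  −1 ⇒ G_5=81
G_5=81  [base 9] 9^2  →[9↦10]→  10^2 = 100  −1 ⇒ G_6=99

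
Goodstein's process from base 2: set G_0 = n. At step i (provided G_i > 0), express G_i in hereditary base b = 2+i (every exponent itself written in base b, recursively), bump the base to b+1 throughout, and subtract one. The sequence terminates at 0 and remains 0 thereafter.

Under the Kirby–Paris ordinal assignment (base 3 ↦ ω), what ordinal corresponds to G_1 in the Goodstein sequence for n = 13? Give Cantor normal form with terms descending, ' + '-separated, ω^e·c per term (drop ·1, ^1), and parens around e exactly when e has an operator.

ω^(ω + 1) + ω^ω

i=0: 13 = 2^(2 + 1) + 2^2 + 1 (b=2); 2→3: 3^(3 + 1) + 3^3 + 1 = 109; 109−1 = 108
i=1: 108 = 3^(3 + 1) + 3^3 (b=3); 3→4: 4^(4 + 1) + 4^4 = 1280; 1280−1 = 1279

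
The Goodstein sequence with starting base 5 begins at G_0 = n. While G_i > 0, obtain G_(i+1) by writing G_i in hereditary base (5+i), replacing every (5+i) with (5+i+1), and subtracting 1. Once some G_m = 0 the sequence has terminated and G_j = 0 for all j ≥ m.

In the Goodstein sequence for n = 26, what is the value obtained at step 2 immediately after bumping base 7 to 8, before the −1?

G_0=26  [base 5] 5^2 + 1  →[5↦6]→  6^2 + 1 = 37  −1 ⇒ G_1=36
G_1=36  [base 6] 6^2  →[6↦7]→  7^2 = 49  −1 ⇒ G_2=48
G_2=48  [base 7] 6·7 + 6  →[7↦8]→  6·8 + 6 = 54  −1 ⇒ G_3=53

54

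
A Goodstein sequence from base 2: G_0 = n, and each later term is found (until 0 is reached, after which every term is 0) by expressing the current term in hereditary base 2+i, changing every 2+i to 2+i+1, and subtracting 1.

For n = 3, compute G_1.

3

step 0: 3 = 2 + 1; sub 3 for 2: 3 + 1; = 4; G_1 = 4−1 = 3
step 1: 3 = 3; sub 4 for 3: 4; = 4; G_2 = 4−1 = 3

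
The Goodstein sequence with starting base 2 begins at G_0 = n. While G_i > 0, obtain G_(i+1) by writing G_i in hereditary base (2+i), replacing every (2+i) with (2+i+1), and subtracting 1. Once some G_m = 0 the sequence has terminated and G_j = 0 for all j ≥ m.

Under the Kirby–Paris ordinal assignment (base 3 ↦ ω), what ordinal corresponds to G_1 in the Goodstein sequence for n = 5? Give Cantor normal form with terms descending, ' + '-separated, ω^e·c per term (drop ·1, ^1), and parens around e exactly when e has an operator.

G_0=5  [base 2] 2^2 + 1  →[2↦3]→  3^3 + 1 = 28  −1 ⇒ G_1=27
G_1=27  [base 3] 3^3  →[3↦4]→  4^4 = 256  −1 ⇒ G_2=255

ω^ω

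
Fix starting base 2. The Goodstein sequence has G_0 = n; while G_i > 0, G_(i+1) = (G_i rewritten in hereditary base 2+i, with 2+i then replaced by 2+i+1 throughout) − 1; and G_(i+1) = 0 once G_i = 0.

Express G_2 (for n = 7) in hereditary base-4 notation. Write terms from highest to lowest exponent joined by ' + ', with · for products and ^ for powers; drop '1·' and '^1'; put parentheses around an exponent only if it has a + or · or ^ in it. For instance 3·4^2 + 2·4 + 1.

4^4 + 3

[0] 7 ≡ 2^2 + 2 + 1 (base 2). Lift 3: 31. −1: 30.
[1] 30 ≡ 3^3 + 3 (base 3). Lift 4: 260. −1: 259.
[2] 259 ≡ 4^4 + 3 (base 4). Lift 5: 3128. −1: 3127.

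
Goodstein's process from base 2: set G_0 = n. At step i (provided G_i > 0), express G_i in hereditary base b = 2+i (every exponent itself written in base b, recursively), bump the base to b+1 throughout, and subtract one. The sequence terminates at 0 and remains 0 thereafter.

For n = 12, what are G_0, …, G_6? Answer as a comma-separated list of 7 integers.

base 2: 12 = 2^(2 + 1) + 2^2; at 3: 3^(3 + 1) + 3^3 = 108; next = 107
base 3: 107 = 3^(3 + 1) + 2·3^2 + 2·3 + 2; at 4: 4^(4 + 1) + 2·4^2 + 2·4 + 2 = 1066; next = 1065
base 4: 1065 = 4^(4 + 1) + 2·4^2 + 2·4 + 1; at 5: 5^(5 + 1) + 2·5^2 + 2·5 + 1 = 15686; next = 15685
base 5: 15685 = 5^(5 + 1) + 2·5^2 + 2·5; at 6: 6^(6 + 1) + 2·6^2 + 2·6 = 280020; next = 280019
base 6: 280019 = 6^(6 + 1) + 2·6^2 + 6 + 5; at 7: 7^(7 + 1) + 2·7^2 + 7 + 5 = 5764911; next = 5764910
base 7: 5764910 = 7^(7 + 1) + 2·7^2 + 7 + 4; at 8: 8^(8 + 1) + 2·8^2 + 8 + 4 = 134217868; next = 134217867

12, 107, 1065, 15685, 280019, 5764910, 134217867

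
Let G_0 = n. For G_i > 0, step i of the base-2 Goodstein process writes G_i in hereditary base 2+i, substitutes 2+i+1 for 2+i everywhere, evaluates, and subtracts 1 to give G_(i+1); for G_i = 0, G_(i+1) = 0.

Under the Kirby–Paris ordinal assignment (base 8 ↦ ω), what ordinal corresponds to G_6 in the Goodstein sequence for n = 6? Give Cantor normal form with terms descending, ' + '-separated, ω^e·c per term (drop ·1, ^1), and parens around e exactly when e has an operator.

ω^5·5 + ω^4·5 + ω^3·5 + ω^2·5 + ω·5 + 3

base 2: 6 = 2^2 + 2; at 3: 3^3 + 3 = 30; next = 29
base 3: 29 = 3^3 + 2; at 4: 4^4 + 2 = 258; next = 257
base 4: 257 = 4^4 + 1; at 5: 5^5 + 1 = 3126; next = 3125
base 5: 3125 = 5^5; at 6: 6^6 = 46656; next = 46655
base 6: 46655 = 5·6^5 + 5·6^4 + 5·6^3 + 5·6^2 + 5·6 + 5; at 7: 5·7^5 + 5·7^4 + 5·7^3 + 5·7^2 + 5·7 + 5 = 98040; next = 98039
base 7: 98039 = 5·7^5 + 5·7^4 + 5·7^3 + 5·7^2 + 5·7 + 4; at 8: 5·8^5 + 5·8^4 + 5·8^3 + 5·8^2 + 5·8 + 4 = 187244; next = 187243
base 8: 187243 = 5·8^5 + 5·8^4 + 5·8^3 + 5·8^2 + 5·8 + 3; at 9: 5·9^5 + 5·9^4 + 5·9^3 + 5·9^2 + 5·9 + 3 = 332148; next = 332147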